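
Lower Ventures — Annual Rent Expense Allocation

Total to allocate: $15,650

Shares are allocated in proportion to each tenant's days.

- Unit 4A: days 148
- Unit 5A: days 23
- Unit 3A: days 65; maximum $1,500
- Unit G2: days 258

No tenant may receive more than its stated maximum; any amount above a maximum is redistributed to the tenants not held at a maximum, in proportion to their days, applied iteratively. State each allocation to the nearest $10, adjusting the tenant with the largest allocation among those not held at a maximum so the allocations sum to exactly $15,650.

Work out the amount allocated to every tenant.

Unit 4A: $4,880 · Unit 5A: $760 · Unit 3A: $1,500 · Unit G2: $8,510

Total days = 494.
Pro-rata shares before constraints: Unit 4A 4,688.66; Unit 5A 728.64; Unit 3A 2,059.21; Unit G2 8,173.48.
Held at cap: Unit 3A ($1,500); balance $14,150 reallocated over remaining days 429.
Redistributed shares: Unit 4A 4,881.59 → $4,880; Unit 5A 758.62 → $760; Unit G2 8,509.79 → $8,510.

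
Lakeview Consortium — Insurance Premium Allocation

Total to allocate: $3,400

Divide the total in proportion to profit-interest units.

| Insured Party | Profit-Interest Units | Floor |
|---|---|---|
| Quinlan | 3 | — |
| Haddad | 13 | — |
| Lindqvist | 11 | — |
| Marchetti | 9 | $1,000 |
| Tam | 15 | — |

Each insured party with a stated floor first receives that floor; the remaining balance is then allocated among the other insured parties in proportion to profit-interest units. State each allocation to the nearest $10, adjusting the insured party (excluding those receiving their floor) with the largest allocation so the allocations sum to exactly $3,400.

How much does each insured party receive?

Quinlan: $170 · Haddad: $740 · Lindqvist: $630 · Marchetti: $1,000 · Tam: $860

Guaranteed amounts: Marchetti $1,000. Balance $2,400.
Balance split over remaining profit-interest units 42: Quinlan 171.43 → $170; Haddad 742.86 → $740; Lindqvist 628.57 → $630; Tam 857.14 → $860.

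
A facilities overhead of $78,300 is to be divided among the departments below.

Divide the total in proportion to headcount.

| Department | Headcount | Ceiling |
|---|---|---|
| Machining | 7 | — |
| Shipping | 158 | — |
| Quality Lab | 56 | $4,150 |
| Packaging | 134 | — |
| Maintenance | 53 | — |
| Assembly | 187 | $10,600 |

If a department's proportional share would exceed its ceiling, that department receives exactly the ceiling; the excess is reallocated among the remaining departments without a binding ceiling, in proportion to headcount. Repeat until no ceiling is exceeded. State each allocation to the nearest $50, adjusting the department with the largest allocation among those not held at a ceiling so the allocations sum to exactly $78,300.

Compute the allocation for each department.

Combined headcount = 595.
Pro-rata shares before constraints: Machining 921.18; Shipping 20,792.27; Quality Lab 7,369.41; Packaging 17,633.95; Maintenance 6,974.62; Assembly 24,608.57.
Capped: Quality Lab ($4,150), Assembly ($10,600); balance $63,550 reallocated over remaining headcount 352.
Redistributed shares: Machining 1,263.78 → $1,250; Shipping 28,525.28 → $28,550; Packaging 24,192.33 → $24,200; Maintenance 9,568.61 → $9,550.

Machining: $1,250; Shipping: $28,550; Quality Lab: $4,150; Packaging: $24,200; Maintenance: $9,550; Assembly: $10,600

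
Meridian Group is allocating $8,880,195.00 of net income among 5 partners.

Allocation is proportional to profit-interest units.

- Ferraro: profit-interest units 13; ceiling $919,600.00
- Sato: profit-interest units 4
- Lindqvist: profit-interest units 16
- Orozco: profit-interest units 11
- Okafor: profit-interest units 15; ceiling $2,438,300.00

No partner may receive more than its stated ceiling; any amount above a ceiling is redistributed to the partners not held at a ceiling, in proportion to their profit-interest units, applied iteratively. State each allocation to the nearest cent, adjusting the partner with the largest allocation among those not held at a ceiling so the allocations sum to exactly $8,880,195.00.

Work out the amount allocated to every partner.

Ferraro: $919,600.00 · Sato: $712,554.19 · Lindqvist: $2,850,216.78 · Orozco: $1,959,524.03 · Okafor: $2,438,300.00

Total profit-interest units = 59.
Pro-rata shares before constraints: Ferraro 1,956,653.1356; Sato 602,047.1186; Lindqvist 2,408,188.4746; Orozco 1,655,629.5763; Okafor 2,257,676.6949.
Held at cap: Ferraro ($919,600.00); residual $7,960,595.00 reallocated over remaining profit-interest units 46.
Held at cap: Okafor ($2,438,300.00); residual $5,522,295.00 reallocated over remaining profit-interest units 31.
Remaining shares: Sato 712,554.1935 → $712,554.19; Lindqvist 2,850,216.7742 → $2,850,216.77; Orozco 1,959,524.0323 → $1,959,524.03.
Rounding difference +$0.01 applied to Lindqvist → $2,850,216.78.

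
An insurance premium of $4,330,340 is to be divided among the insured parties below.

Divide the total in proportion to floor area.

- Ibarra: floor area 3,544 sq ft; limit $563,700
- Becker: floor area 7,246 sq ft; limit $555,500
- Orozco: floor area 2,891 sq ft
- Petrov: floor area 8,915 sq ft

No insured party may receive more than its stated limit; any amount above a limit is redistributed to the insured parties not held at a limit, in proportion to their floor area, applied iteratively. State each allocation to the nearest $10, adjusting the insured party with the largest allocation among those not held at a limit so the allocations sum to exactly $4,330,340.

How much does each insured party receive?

Floor area total: 22,596.
Unconstrained shares: Ibarra 679,178.84; Becker 1,388,637.09; Orozco 554,036.69; Petrov 1,708,487.39.
Capped: Ibarra ($563,700), Becker ($555,500); remaining pool $3,211,140 reallocated over remaining floor area 11,806.
Remaining shares: Orozco 786,329.47 → $786,330; Petrov 2,424,810.53 → $2,424,810.

Ibarra: $563,700 | Becker: $555,500 | Orozco: $786,330 | Petrov: $2,424,810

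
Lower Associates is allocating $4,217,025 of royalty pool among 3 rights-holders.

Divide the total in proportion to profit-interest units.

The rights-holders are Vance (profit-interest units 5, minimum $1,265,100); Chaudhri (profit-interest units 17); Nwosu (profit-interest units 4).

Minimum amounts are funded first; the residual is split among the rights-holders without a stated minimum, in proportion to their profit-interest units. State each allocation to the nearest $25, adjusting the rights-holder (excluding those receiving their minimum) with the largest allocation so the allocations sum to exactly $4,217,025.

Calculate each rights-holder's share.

Fund the minimums — Vance $1,265,100. Remaining pool $2,951,925.
Remaining pool split over remaining profit-interest units 21: Chaudhri 2,389,653.57 → $2,389,650; Nwosu 562,271.43 → $562,275.

Vance: $1,265,100 · Chaudhri: $2,389,650 · Nwosu: $562,275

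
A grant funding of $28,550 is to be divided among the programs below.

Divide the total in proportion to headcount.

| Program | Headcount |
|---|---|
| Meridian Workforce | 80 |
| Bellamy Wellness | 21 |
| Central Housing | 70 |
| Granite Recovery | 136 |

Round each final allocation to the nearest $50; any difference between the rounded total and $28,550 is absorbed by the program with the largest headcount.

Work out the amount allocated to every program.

Meridian Workforce: $7,450; Bellamy Wellness: $1,950; Central Housing: $6,500; Granite Recovery: $12,650

Total headcount = 80 + 21 + 70 + 136 = 307.
Unrounded shares: Meridian Workforce 7,439.74; Bellamy Wellness 1,952.93; Central Housing 6,509.77; Granite Recovery 12,647.56.
At nearest $50: Meridian Workforce $7,450; Bellamy Wellness $1,950; Central Housing $6,500; Granite Recovery $12,650. Sum = $28,550.
Rounded total matches; no reconciliation needed.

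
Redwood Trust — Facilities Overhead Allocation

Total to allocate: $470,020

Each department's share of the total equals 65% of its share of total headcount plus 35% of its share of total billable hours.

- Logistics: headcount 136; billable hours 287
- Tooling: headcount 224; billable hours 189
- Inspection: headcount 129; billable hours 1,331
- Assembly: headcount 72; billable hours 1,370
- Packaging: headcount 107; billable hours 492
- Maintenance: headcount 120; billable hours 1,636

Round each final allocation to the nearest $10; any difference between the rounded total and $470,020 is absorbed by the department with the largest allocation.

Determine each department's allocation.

Logistics: $61,630; Tooling: $92,710; Inspection: $91,290; Assembly: $70,400; Packaging: $56,740; Maintenance: $97,250

Headcount total 788; billable hours total 5,305.
Blended shares (65% headcount + 35% billable hours): Logistics 0.1311; Tooling 0.1972; Inspection 0.1942; Assembly 0.1498; Packaging 0.1207; Maintenance 0.2069.
Pro-rata amounts: Logistics 61,627.95; Tooling 92,707.19; Inspection 91,288.23; Assembly 70,398.32; Packaging 56,741.46; Maintenance 97,256.86.
At nearest $10: Logistics $61,630; Tooling $92,710; Inspection $91,290; Assembly $70,400; Packaging $56,740; Maintenance $97,260. Sum = $470,030.
Difference $470,020 − $470,030 = −$10 applied to largest allocation (Maintenance): Maintenance becomes $97,250.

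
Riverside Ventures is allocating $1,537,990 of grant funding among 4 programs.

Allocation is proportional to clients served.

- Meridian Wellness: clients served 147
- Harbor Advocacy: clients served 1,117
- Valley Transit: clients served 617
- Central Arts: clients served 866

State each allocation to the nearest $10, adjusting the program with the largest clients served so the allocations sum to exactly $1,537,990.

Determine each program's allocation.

Combined clients served = 2,747.
Raw shares: Meridian Wellness 147/2,747 × $1,537,990 = 82,302.34; Harbor Advocacy 1,117/2,747 × $1,537,990 = 625,385.81; Valley Transit 617/2,747 × $1,537,990 = 345,445.88; Central Arts 866/2,747 × $1,537,990 = 484,855.97.
After rounding ($10): Meridian Wellness $82,300; Harbor Advocacy $625,390; Valley Transit $345,450; Central Arts $484,860. Sum = $1,538,000.
Difference $1,537,990 − $1,538,000 = −$10 applied to largest clients served (Harbor Advocacy): Harbor Advocacy becomes $625,380.

Meridian Wellness: $82,300 · Harbor Advocacy: $625,380 · Valley Transit: $345,450 · Central Arts: $484,860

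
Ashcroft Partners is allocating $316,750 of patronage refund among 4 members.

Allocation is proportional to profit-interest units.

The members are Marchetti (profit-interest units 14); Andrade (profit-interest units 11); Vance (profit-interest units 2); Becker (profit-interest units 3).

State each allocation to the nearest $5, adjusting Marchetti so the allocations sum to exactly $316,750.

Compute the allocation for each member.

Marchetti: $147,820 · Andrade: $116,140 · Vance: $21,115 · Becker: $31,675

Profit-interest units total: 30.
Pro-rata amounts: Marchetti 14/30 × $316,750 = 147,816.67; Andrade 11/30 × $316,750 = 116,141.67; Vance 2/30 × $316,750 = 21,116.67; Becker 3/30 × $316,750 = 31,675.00.
After rounding ($5): Marchetti $147,815; Andrade $116,140; Vance $21,115; Becker $31,675. Sum = $316,745.
Difference $316,750 − $316,745 = +$5 applied to Marchetti: Marchetti becomes $147,820.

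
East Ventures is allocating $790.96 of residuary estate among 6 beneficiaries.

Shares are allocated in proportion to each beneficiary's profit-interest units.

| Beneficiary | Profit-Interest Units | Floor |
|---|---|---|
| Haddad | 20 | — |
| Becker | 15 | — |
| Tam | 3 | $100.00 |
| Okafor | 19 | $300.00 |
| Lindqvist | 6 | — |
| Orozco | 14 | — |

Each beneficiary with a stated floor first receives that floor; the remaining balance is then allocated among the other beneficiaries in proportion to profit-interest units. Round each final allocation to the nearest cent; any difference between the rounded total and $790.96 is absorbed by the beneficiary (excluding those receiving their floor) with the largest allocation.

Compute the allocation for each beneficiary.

Haddad: $142.16 · Becker: $106.63 · Tam: $100.00 · Okafor: $300.00 · Lindqvist: $42.65 · Orozco: $99.52

Guaranteed amounts: Tam $100.00; Okafor $300.00. Balance $390.96.
Balance split over remaining profit-interest units 55: Haddad 142.1673 → $142.17; Becker 106.6255 → $106.63; Lindqvist 42.6502 → $42.65; Orozco 99.5171 → $99.52.
Rounding difference −$0.01 applied to Haddad → $142.16.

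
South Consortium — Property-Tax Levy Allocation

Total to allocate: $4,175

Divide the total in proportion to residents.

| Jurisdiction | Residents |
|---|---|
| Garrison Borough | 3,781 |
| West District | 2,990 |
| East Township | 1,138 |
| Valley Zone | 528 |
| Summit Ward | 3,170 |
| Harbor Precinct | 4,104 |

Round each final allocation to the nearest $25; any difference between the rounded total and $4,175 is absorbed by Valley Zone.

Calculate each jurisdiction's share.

Combined residents = 15,711.
Raw shares: Garrison Borough 3,781/15,711 × $4,175 = 1,004.75; West District 2,990/15,711 × $4,175 = 794.55; East Township 1,138/15,711 × $4,175 = 302.41; Valley Zone 528/15,711 × $4,175 = 140.31; Summit Ward 3,170/15,711 × $4,175 = 842.39; Harbor Precinct 4,104/15,711 × $4,175 = 1,090.59.
After rounding ($25): Garrison Borough $1,000; West District $800; East Township $300; Valley Zone $150; Summit Ward $850; Harbor Precinct $1,100. Sum = $4,200.
Difference $4,175 − $4,200 = −$25 applied to Valley Zone: Valley Zone becomes $125.

Garrison Borough: $1,000; West District: $800; East Township: $300; Valley Zone: $125; Summit Ward: $850; Harbor Precinct: $1,100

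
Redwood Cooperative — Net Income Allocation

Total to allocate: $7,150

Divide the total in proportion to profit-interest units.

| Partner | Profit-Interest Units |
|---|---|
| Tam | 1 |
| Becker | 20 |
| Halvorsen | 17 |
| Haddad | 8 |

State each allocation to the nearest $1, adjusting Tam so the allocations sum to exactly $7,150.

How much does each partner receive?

Tam: $156; Becker: $3,109; Halvorsen: $2,642; Haddad: $1,243

Total profit-interest units = 46.
Raw shares: Tam 1/46 × $7,150 = 155.43; Becker 20/46 × $7,150 = 3,108.70; Halvorsen 17/46 × $7,150 = 2,642.39; Haddad 8/46 × $7,150 = 1,243.48.
Rounded to nearest $1: Tam $155; Becker $3,109; Halvorsen $2,642; Haddad $1,243. Sum = $7,149.
Difference $7,150 − $7,149 = +$1 applied to Tam: Tam becomes $156.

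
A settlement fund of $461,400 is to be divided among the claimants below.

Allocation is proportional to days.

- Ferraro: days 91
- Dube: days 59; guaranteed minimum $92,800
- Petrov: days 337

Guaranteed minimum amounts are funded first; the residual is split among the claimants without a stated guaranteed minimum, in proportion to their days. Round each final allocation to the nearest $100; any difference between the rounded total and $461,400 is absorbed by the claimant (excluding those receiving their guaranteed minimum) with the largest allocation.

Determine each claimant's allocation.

Minimums first: Dube $92,800. Remaining pool $368,600.
Remaining pool split over remaining days 428: Ferraro 78,370.56 → $78,400; Petrov 290,229.44 → $290,200.

Ferraro: $78,400 | Dube: $92,800 | Petrov: $290,200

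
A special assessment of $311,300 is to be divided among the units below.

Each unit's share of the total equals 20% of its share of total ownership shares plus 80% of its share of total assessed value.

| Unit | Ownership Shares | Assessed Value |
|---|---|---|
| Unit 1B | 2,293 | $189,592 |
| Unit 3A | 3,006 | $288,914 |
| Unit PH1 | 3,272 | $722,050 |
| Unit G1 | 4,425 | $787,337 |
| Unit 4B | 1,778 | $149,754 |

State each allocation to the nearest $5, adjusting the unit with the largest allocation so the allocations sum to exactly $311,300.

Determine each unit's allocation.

Unit 1B: $31,750 · Unit 3A: $46,325 · Unit PH1: $97,910 · Unit G1: $110,375 · Unit 4B: $24,940

Ownership shares total 14,774; assessed value total 2,137,647.
Blended shares (20% ownership shares + 80% assessed value): Unit 1B 0.1020; Unit 3A 0.1488; Unit PH1 0.3145; Unit G1 0.3546; Unit 4B 0.0801.
Unrounded shares: Unit 1B 31,750.90; Unit 3A 46,326.80; Unit PH1 97,908.95; Unit G1 110,373.94; Unit 4B 24,939.41.
Rounded to nearest $5: Unit 1B $31,750; Unit 3A $46,325; Unit PH1 $97,910; Unit G1 $110,375; Unit 4B $24,940. Sum = $311,300.
Sum already equals the total — no adjustment.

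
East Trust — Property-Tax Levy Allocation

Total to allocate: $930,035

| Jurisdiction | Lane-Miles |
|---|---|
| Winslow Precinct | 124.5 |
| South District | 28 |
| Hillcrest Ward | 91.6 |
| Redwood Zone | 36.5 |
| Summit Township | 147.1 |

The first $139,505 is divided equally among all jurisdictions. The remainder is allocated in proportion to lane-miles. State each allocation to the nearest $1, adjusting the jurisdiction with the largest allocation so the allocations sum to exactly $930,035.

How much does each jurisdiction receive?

Winslow Precinct: $258,018; South District: $79,654; Hillcrest Ward: $197,208; Redwood Zone: $95,365; Summit Township: $299,790

Equal tier: $139,505 ÷ 5 = $27,901 apiece.
Remainder $790,530 by lane-miles (total 427.7): Winslow Precinct 230,116.87 → $230,117; South District 51,753.19 → $51,753; Hillcrest Ward 169,306.87 → $169,307; Redwood Zone 67,463.98 → $67,464; Summit Township 271,889.09 → $271,889.
Totals: Winslow Precinct $27,901 + $230,117 = $258,018; South District $27,901 + $51,753 = $79,654; Hillcrest Ward $27,901 + $169,307 = $197,208; Redwood Zone $27,901 + $67,464 = $95,365; Summit Township $27,901 + $271,889 = $299,790.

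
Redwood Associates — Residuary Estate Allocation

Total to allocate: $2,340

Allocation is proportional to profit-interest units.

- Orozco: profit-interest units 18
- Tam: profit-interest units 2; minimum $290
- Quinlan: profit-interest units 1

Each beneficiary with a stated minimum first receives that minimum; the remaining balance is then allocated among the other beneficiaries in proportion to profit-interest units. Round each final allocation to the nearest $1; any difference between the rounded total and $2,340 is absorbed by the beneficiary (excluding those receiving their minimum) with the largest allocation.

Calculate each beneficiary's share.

Guaranteed amounts: Tam $290. Balance $2,050.
Balance split over remaining profit-interest units 19: Orozco 1,942.11 → $1,942; Quinlan 107.89 → $108.

Orozco: $1,942 | Tam: $290 | Quinlan: $108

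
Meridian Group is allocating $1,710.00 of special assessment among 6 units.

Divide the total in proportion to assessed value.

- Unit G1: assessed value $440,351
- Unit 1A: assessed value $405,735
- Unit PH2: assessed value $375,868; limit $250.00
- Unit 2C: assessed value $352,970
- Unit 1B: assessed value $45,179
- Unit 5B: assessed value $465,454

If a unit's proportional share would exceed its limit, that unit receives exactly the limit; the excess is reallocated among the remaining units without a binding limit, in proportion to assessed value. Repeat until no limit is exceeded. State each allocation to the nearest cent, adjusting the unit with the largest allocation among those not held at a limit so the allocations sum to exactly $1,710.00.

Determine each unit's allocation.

Unit G1: $376.04 | Unit 1A: $346.48 | Unit PH2: $250.00 | Unit 2C: $301.42 | Unit 1B: $38.58 | Unit 5B: $397.48

Combined assessed value = 2,085,557.
Pro-rata shares before constraints: Unit G1 361.0547; Unit 1A 332.6722; Unit PH2 308.1835; Unit 2C 289.4089; Unit 1B 37.0434; Unit 5B 381.6373.
Capped: Unit PH2 ($250.00); residual $1,460.00 reallocated over remaining assessed value 1,709,689.
Remaining shares: Unit G1 376.0406 → $376.04; Unit 1A 346.4800 → $346.48; Unit 2C 301.4210 → $301.42; Unit 1B 38.5809 → $38.58; Unit 5B 397.4775 → $397.48.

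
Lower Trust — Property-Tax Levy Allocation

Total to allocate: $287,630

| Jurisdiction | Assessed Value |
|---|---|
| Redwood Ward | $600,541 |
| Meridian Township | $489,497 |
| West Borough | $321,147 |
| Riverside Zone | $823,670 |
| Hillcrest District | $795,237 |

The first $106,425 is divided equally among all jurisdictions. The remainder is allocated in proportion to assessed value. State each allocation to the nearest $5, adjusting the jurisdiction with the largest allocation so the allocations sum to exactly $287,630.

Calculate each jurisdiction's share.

Equal tier: $106,425 ÷ 5 = $21,285 apiece.
Remainder $181,205 by assessed value (total 3,030,092): Redwood Ward 35,913.44 → $35,915; Meridian Township 29,272.81 → $29,275; West Borough 19,205.17 → $19,205; Riverside Zone 49,256.96 → $49,255; Hillcrest District 47,556.62 → $47,555.
Totals: Redwood Ward $21,285 + $35,915 = $57,200; Meridian Township $21,285 + $29,275 = $50,560; West Borough $21,285 + $19,205 = $40,490; Riverside Zone $21,285 + $49,255 = $70,540; Hillcrest District $21,285 + $47,555 = $68,840.

Redwood Ward: $57,200 · Meridian Township: $50,560 · West Borough: $40,490 · Riverside Zone: $70,540 · Hillcrest District: $68,840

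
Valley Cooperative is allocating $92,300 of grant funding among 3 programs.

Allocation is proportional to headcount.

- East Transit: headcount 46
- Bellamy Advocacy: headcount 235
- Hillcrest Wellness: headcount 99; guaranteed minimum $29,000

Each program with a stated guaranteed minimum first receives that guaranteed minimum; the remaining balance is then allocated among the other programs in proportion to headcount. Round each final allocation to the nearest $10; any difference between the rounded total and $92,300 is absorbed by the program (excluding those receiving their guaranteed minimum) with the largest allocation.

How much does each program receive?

Fund the minimums — Hillcrest Wellness $29,000. Balance $63,300.
Balance split over remaining headcount 281: East Transit 10,362.28 → $10,360; Bellamy Advocacy 52,937.72 → $52,940.

East Transit: $10,360 | Bellamy Advocacy: $52,940 | Hillcrest Wellness: $29,000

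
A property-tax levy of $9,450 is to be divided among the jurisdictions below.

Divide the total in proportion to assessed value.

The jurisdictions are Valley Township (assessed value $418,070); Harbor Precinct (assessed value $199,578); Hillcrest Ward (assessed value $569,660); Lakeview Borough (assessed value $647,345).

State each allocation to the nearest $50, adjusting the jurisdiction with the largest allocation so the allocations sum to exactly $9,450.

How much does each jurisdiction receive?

Combined assessed value = 1,834,653.
Raw shares: Valley Township 418,070/1,834,653 × $9,450 = 2,153.41; Harbor Precinct 199,578/1,834,653 × $9,450 = 1,027.99; Hillcrest Ward 569,660/1,834,653 × $9,450 = 2,934.23; Lakeview Borough 647,345/1,834,653 × $9,450 = 3,334.37.
Rounded to nearest $50: Valley Township $2,150; Harbor Precinct $1,050; Hillcrest Ward $2,950; Lakeview Borough $3,350. Sum = $9,500.
Difference $9,450 − $9,500 = −$50 applied to largest allocation (Lakeview Borough): Lakeview Borough becomes $3,300.

Valley Township: $2,150 · Harbor Precinct: $1,050 · Hillcrest Ward: $2,950 · Lakeview Borough: $3,300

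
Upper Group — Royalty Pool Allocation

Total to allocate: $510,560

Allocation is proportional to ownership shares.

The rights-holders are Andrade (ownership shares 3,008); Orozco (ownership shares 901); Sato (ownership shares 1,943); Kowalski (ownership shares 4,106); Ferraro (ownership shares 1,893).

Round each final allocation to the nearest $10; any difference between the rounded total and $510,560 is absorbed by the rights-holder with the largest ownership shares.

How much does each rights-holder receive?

Andrade: $129,590 | Orozco: $38,820 | Sato: $83,710 | Kowalski: $176,890 | Ferraro: $81,550

Total ownership shares = 3,008 + 901 + 1,943 + 4,106 + 1,893 = 11,851.
Proportional shares: Andrade 129,589.44; Orozco 38,816.52; Sato 83,707.54; Kowalski 176,893.04; Ferraro 81,553.46.
At nearest $10: Andrade $129,590; Orozco $38,820; Sato $83,710; Kowalski $176,890; Ferraro $81,550. Sum = $510,560.
No rounding difference to absorb.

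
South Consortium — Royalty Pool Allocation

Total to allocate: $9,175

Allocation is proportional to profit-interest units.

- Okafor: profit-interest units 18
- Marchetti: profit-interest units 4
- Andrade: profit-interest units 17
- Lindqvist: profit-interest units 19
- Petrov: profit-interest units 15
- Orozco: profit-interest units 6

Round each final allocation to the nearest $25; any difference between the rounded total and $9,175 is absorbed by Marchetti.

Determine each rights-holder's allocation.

Combined profit-interest units = 79.
Raw shares: Okafor 18/79 × $9,175 = 2,090.51; Marchetti 4/79 × $9,175 = 464.56; Andrade 17/79 × $9,175 = 1,974.37; Lindqvist 19/79 × $9,175 = 2,206.65; Petrov 15/79 × $9,175 = 1,742.09; Orozco 6/79 × $9,175 = 696.84.
Rounded to nearest $25: Okafor $2,100; Marchetti $475; Andrade $1,975; Lindqvist $2,200; Petrov $1,750; Orozco $700. Sum = $9,200.
Difference $9,175 − $9,200 = −$25 applied to Marchetti: Marchetti becomes $450.

Okafor: $2,100 | Marchetti: $450 | Andrade: $1,975 | Lindqvist: $2,200 | Petrov: $1,750 | Orozco: $700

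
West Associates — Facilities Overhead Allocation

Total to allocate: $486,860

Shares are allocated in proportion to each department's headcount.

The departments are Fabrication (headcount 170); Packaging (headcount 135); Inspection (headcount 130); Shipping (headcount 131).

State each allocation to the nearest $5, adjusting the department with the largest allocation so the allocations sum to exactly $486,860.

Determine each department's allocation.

Headcount total: 566.
Pro-rata amounts: Fabrication 170/566 × $486,860 = 146,230.04; Packaging 135/566 × $486,860 = 116,123.85; Inspection 130/566 × $486,860 = 111,822.97; Shipping 131/566 × $486,860 = 112,683.14.
After rounding ($5): Fabrication $146,230; Packaging $116,125; Inspection $111,825; Shipping $112,685. Sum = $486,865.
Difference $486,860 − $486,865 = −$5 applied to largest allocation (Fabrication): Fabrication becomes $146,225.

Fabrication: $146,225 | Packaging: $116,125 | Inspection: $111,825 | Shipping: $112,685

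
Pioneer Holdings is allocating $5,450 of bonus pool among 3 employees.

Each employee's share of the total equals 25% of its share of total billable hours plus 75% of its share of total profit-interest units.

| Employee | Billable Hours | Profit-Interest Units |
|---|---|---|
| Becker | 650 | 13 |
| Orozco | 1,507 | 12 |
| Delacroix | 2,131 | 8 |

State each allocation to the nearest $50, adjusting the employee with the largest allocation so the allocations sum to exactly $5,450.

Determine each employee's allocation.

Becker: $1,800 | Orozco: $2,000 | Delacroix: $1,650

Totals — billable hours 4,288, profit-interest units 33.
Blended shares (25% billable hours + 75% profit-interest units): Becker 0.3334; Orozco 0.3606; Delacroix 0.3061.
Unrounded shares: Becker 1,816.76; Orozco 1,965.21; Delacroix 1,668.03.
After rounding ($50): Becker $1,800; Orozco $1,950; Delacroix $1,650. Sum = $5,400.
Difference $5,450 − $5,400 = +$50 applied to largest allocation (Orozco): Orozco becomes $2,000.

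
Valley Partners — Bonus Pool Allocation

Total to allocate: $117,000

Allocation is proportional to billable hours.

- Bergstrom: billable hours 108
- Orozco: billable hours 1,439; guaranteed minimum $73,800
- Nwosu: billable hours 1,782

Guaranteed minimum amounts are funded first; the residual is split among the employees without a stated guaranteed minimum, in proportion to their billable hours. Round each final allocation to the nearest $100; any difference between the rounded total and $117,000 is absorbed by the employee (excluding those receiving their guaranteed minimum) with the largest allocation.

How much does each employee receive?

Bergstrom: $2,500 | Orozco: $73,800 | Nwosu: $40,700

Minimums first: Orozco $73,800. Residual $43,200.
Residual split over remaining billable hours 1,890: Bergstrom 2,468.57 → $2,500; Nwosu 40,731.43 → $40,700.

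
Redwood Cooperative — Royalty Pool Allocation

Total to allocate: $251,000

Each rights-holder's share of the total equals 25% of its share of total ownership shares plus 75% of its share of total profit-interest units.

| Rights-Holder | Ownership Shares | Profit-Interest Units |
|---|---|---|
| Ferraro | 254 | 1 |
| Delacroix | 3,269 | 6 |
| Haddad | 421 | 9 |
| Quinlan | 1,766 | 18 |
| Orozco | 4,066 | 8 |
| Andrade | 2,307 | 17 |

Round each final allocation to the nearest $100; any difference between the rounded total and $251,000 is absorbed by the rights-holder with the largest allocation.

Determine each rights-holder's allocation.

Ferraro: $4,500 | Delacroix: $36,100 | Haddad: $30,900 | Quinlan: $66,700 | Orozco: $46,600 | Andrade: $66,200

Ownership shares total 12,083; profit-interest units total 59.
Blended shares (25% ownership shares + 75% profit-interest units): Ferraro 0.0180; Delacroix 0.1439; Haddad 0.1231; Quinlan 0.2654; Orozco 0.1858; Andrade 0.2638.
Proportional shares: Ferraro 4,509.76; Delacroix 36,120.79; Haddad 30,902.46; Quinlan 66,603.48; Orozco 46,641.16; Andrade 66,222.35.
After rounding ($100): Ferraro $4,500; Delacroix $36,100; Haddad $30,900; Quinlan $66,600; Orozco $46,600; Andrade $66,200. Sum = $250,900.
Difference $251,000 − $250,900 = +$100 applied to largest allocation (Quinlan): Quinlan becomes $66,700.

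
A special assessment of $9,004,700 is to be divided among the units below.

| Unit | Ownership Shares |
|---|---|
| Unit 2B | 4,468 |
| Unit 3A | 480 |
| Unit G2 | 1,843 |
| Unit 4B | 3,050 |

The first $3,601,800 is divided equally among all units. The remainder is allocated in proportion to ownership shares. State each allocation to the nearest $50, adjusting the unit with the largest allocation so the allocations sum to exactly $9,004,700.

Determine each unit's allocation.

Unit 2B: $3,353,450 · Unit 3A: $1,164,000 · Unit G2: $1,912,300 · Unit 4B: $2,574,950

Equal tier: $3,601,800 ÷ 4 = $900,450 apiece.
Remainder $5,402,900 by ownership shares (total 9,841): Unit 2B 2,453,018.72 → $2,453,000; Unit 3A 263,529.32 → $263,550; Unit G2 1,011,842.77 → $1,011,850; Unit 4B 1,674,509.20 → $1,674,500.
Totals: Unit 2B $900,450 + $2,453,000 = $3,353,450; Unit 3A $900,450 + $263,550 = $1,164,000; Unit G2 $900,450 + $1,011,850 = $1,912,300; Unit 4B $900,450 + $1,674,500 = $2,574,950.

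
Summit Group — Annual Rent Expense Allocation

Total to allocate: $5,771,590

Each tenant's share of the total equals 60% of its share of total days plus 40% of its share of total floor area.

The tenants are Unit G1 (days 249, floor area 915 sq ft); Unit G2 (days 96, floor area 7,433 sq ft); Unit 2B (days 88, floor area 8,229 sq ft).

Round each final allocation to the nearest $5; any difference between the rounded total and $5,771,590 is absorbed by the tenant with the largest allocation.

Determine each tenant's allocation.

Totals — days 433, floor area 16,577.
Combined weights (60% days + 40% floor area): Unit G1 0.3671; Unit G2 0.3124; Unit 2B 0.3205.
Raw shares: Unit G1 2,118,828.18; Unit G2 1,802,942.82; Unit 2B 1,849,819.01.
After rounding ($5): Unit G1 $2,118,830; Unit G2 $1,802,945; Unit 2B $1,849,820. Sum = $5,771,595.
Difference $5,771,590 − $5,771,595 = −$5 applied to largest allocation (Unit G1): Unit G1 becomes $2,118,825.

Unit G1: $2,118,825 · Unit G2: $1,802,945 · Unit 2B: $1,849,820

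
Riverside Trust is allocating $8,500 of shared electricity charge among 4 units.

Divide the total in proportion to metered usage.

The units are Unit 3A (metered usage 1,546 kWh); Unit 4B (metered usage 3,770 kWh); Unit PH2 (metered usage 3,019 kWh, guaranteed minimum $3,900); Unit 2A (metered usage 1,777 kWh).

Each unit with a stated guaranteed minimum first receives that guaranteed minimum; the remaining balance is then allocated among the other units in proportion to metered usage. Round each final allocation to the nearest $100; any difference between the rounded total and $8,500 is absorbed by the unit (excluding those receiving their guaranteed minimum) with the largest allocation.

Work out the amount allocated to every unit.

Unit 3A: $1,000; Unit 4B: $2,400; Unit PH2: $3,900; Unit 2A: $1,200

Minimums first: Unit PH2 $3,900. Balance $4,600.
Balance split over remaining metered usage 7,093: Unit 3A 1,002.62 → $1,000; Unit 4B 2,444.95 → $2,400; Unit 2A 1,152.43 → $1,200.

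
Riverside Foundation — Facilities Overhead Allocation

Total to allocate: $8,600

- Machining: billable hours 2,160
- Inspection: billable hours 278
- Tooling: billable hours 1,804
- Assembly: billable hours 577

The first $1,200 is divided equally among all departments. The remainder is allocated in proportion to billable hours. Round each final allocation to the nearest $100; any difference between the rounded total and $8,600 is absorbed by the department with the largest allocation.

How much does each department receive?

Equal tier: $1,200 ÷ 4 = $300 apiece.
Remainder $7,400 by billable hours (total 4,819): Machining 3,316.87 → $3,300; Inspection 426.89 → $400; Tooling 2,770.20 → $2,800; Assembly 886.03 → $900.
Totals: Machining $300 + $3,300 = $3,600; Inspection $300 + $400 = $700; Tooling $300 + $2,800 = $3,100; Assembly $300 + $900 = $1,200.

Machining: $3,600; Inspection: $700; Tooling: $3,100; Assembly: $1,200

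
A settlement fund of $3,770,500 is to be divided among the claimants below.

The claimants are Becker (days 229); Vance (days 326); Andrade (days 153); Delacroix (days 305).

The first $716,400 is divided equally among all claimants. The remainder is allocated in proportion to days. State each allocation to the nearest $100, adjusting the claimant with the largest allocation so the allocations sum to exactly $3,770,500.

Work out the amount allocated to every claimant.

Becker: $869,500 · Vance: $1,162,000 · Andrade: $640,400 · Delacroix: $1,098,600

First tranche $716,400 split equally: $179,100 each.
Remainder $3,054,100 by days (total 1,013): Becker 690,413.52 → $690,400; Vance 982,859.43 → $982,900; Andrade 461,280.65 → $461,300; Delacroix 919,546.40 → $919,500.
Totals: Becker $179,100 + $690,400 = $869,500; Vance $179,100 + $982,900 = $1,162,000; Andrade $179,100 + $461,300 = $640,400; Delacroix $179,100 + $919,500 = $1,098,600.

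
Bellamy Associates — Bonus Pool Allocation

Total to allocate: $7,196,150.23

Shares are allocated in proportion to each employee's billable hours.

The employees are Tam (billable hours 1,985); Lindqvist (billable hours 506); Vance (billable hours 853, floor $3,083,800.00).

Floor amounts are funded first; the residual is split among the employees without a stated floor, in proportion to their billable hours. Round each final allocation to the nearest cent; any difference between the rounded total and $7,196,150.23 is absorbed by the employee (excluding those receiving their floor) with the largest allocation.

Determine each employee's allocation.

Tam: $3,277,003.29 | Lindqvist: $835,346.94 | Vance: $3,083,800.00

Minimums first: Vance $3,083,800.00. Remaining pool $4,112,350.23.
Remaining pool split over remaining billable hours 2,491: Tam 3,277,003.2945 → $3,277,003.29; Lindqvist 835,346.9355 → $835,346.94.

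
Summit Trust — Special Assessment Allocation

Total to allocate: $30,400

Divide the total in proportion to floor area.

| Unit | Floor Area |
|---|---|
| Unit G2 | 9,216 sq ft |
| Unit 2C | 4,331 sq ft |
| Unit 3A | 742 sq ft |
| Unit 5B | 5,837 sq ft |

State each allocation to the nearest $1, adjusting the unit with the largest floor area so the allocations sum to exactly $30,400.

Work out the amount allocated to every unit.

Floor area total: 20,126.
Unrounded shares: Unit G2 9,216/20,126 × $30,400 = 13,920.62; Unit 2C 4,331/20,126 × $30,400 = 6,541.91; Unit 3A 742/20,126 × $30,400 = 1,120.78; Unit 5B 5,837/20,126 × $30,400 = 8,816.69.
At nearest $1: Unit G2 $13,921; Unit 2C $6,542; Unit 3A $1,121; Unit 5B $8,817. Sum = $30,401.
Difference $30,400 − $30,401 = −$1 applied to largest floor area (Unit G2): Unit G2 becomes $13,920.

Unit G2: $13,920 · Unit 2C: $6,542 · Unit 3A: $1,121 · Unit 5B: $8,817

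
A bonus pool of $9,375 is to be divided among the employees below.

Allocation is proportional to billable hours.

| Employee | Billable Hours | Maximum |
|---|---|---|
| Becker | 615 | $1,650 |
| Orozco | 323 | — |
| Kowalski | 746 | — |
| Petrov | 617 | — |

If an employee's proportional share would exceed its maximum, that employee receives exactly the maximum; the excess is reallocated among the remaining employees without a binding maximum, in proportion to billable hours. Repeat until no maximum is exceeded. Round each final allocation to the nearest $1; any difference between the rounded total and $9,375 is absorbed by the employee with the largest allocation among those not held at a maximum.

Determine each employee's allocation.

Total billable hours = 2,301.
Proportional shares (ignoring caps): Becker 2,505.70; Orozco 1,316.00; Kowalski 3,039.44; Petrov 2,513.85.
Capped: Becker ($1,650); balance $7,725 reallocated over remaining billable hours 1,686.
Remaining shares: Orozco 1,479.94 → $1,480; Kowalski 3,418.06 → $3,418; Petrov 2,827.00 → $2,827.

Becker: $1,650 · Orozco: $1,480 · Kowalski: $3,418 · Petrov: $2,827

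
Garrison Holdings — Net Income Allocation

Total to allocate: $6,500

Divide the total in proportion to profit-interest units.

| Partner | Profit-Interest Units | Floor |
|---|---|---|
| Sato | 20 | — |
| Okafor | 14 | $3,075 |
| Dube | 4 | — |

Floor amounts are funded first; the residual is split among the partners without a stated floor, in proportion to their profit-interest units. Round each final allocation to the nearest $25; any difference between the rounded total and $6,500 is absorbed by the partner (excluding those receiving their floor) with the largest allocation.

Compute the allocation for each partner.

Sato: $2,850; Okafor: $3,075; Dube: $575

Guaranteed amounts: Okafor $3,075. Remaining pool $3,425.
Remaining pool split over remaining profit-interest units 24: Sato 2,854.17 → $2,850; Dube 570.83 → $575.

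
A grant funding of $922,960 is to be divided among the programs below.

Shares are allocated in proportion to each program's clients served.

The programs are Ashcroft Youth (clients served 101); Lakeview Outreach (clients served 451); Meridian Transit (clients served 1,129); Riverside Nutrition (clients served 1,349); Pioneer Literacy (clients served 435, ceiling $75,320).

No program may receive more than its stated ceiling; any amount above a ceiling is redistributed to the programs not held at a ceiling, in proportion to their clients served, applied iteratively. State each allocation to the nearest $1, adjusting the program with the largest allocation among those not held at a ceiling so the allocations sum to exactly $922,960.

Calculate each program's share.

Sum of clients served: 3,465.
Pro-rata shares before constraints: Ashcroft Youth 26,903.02; Lakeview Outreach 120,131.30; Meridian Transit 300,727.80; Riverside Nutrition 359,328.44; Pioneer Literacy 115,869.44.
Cap binds for Pioneer Literacy ($75,320); remaining pool $847,640 reallocated over remaining clients served 3,030.
Shares after redistribution: Ashcroft Youth 28,254.67 → $28,255; Lakeview Outreach 126,166.88 → $126,167; Meridian Transit 315,836.82 → $315,837; Riverside Nutrition 377,381.64 → $377,382.
Rounding difference −$1 applied to Riverside Nutrition → $377,381.

Ashcroft Youth: $28,255; Lakeview Outreach: $126,167; Meridian Transit: $315,837; Riverside Nutrition: $377,381; Pioneer Literacy: $75,320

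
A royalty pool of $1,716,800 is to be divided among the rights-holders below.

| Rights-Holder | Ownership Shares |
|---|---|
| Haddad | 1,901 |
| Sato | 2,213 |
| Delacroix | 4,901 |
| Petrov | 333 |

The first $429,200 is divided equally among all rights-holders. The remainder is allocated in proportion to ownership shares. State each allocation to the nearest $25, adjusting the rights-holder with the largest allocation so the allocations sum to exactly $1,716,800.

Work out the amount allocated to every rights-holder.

$429,200 shared equally gives $107,300 per rights-holder.
Remainder $1,287,600 by ownership shares (total 9,348): Haddad 261,845.06 → $261,850; Sato 304,820.15 → $304,825; Delacroix 675,067.14 → $675,075; Petrov 45,867.65 → $45,875.
Rounding difference −$25 on remainder applied to Delacroix.
Totals: Haddad $107,300 + $261,850 = $369,150; Sato $107,300 + $304,825 = $412,125; Delacroix $107,300 + $675,050 = $782,350; Petrov $107,300 + $45,875 = $153,175.

Haddad: $369,150 | Sato: $412,125 | Delacroix: $782,350 | Petrov: $153,175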